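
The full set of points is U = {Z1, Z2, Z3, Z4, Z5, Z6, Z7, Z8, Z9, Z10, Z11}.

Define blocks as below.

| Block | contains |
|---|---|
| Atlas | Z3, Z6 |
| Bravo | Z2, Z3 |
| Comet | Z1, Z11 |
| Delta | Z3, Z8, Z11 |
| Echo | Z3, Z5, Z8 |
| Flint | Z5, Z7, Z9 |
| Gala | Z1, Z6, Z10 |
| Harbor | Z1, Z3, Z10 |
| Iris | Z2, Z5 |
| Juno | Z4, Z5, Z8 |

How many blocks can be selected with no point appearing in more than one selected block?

3

Bravo, Gala, Juno are pairwise disjoint (Bravo={Z2,Z3}; Gala={Z1,Z6,Z10}; Juno={Z4,Z5,Z8}).
Every remaining block overlaps one of these, and no 4 of the listed blocks are pairwise disjoint, so 3 is the maximum.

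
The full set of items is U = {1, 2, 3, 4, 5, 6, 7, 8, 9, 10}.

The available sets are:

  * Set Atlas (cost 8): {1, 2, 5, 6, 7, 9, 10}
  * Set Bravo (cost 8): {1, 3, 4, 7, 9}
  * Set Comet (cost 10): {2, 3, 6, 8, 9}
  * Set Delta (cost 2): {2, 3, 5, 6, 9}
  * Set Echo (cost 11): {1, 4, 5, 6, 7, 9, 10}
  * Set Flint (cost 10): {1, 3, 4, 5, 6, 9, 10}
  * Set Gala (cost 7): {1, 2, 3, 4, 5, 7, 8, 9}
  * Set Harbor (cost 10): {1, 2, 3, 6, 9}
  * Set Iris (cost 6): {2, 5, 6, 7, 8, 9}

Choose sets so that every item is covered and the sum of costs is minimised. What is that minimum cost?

15

Atlas, Gala together cover every item (Atlas ∪ Gala = {1, 2, 3, 4, 5, 6, 7, 8, 9, 10}); total cost 8 + 7 = 15.
The greedy pick Delta, Gala, Atlas costs 17; no covering selection beats 15.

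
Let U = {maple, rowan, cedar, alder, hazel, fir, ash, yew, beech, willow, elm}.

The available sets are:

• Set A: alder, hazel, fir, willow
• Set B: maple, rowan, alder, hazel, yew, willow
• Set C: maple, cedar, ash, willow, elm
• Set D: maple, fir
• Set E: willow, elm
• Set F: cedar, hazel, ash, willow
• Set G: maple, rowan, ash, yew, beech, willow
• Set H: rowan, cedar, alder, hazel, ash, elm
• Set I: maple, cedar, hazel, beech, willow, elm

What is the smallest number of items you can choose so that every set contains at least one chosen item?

3

T = {alder, fir, willow} meets every set (each contains at least one member of T), and |T| = 3.
No choice of 2 items meets every set, so 3 is the minimum.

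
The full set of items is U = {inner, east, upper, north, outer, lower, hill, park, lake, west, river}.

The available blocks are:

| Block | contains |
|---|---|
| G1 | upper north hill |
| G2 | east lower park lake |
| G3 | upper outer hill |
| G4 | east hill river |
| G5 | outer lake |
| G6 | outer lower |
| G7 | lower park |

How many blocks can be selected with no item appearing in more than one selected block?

3

G1, G5, G7 are pairwise disjoint (G1={upper,north,hill}; G5={outer,lake}; G7={lower,park}).
Every remaining block overlaps one of these, and no 4 of the listed blocks are pairwise disjoint, so 3 is the maximum.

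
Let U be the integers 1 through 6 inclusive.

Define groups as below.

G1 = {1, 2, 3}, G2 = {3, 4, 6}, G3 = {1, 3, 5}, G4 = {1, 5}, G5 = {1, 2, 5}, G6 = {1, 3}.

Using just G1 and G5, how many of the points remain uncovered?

2

Union of G1, G5 = {1, 2, 3, 5}.
Not covered: 4, 6 — 2 points.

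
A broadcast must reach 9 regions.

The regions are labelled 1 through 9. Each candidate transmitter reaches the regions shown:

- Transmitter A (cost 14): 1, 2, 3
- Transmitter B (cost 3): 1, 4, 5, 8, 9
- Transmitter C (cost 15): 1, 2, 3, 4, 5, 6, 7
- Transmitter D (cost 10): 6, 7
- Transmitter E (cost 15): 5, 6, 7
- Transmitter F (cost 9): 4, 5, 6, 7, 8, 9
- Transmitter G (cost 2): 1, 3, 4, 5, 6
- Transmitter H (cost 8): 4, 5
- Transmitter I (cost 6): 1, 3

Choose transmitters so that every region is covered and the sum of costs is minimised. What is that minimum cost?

18

B, C together cover every region (B ∪ C = {1, 2, 3, 4, 5, 6, 7, 8, 9}); total cost 3 + 15 = 18.
The greedy pick G, B, C costs 20; no covering selection beats 18.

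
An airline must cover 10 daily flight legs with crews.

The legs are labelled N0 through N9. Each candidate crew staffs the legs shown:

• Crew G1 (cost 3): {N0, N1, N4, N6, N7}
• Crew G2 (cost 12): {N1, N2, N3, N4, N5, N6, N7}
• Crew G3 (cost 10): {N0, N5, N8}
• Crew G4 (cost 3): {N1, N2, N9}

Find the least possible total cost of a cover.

25

G2, G3, G4 together cover every leg (G2 ∪ G3 ∪ G4 = {N0, N1, N2, N3, N4, N5, N6, N7, N8, N9}); total cost 12 + 10 + 3 = 25.
The greedy pick G1, G4, G3, G2 costs 28; no covering selection beats 25.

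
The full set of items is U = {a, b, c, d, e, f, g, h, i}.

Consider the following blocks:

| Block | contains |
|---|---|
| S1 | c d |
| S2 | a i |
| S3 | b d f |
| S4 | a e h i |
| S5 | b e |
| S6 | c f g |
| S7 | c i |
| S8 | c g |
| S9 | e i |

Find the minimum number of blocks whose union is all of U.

3

S3 and S4 and S6 together: S3 ∪ S4 ∪ S6 = {a, b, c, d, e, f, g, h, i} — every item is covered.
Each block has at most 4 items, and 2·4 = 8 < 9 — so at least 3 blocks are needed, and 3 is optimal.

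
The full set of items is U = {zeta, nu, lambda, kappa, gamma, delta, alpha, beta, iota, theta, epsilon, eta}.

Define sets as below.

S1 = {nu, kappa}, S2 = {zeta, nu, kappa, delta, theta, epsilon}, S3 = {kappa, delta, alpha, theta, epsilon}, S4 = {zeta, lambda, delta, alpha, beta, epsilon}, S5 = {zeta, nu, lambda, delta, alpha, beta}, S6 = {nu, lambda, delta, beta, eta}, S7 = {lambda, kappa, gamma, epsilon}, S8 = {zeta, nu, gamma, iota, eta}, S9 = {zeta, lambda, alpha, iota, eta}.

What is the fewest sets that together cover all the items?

3

S3 and S6 and S8 together: S3 ∪ S6 ∪ S8 = {zeta, nu, lambda, kappa, gamma, delta, alpha, beta, iota, theta, epsilon, eta} — every item is covered.
No 2 of the 9 sets cover everything (all 36 combinations miss at least one item), so 3 is optimal.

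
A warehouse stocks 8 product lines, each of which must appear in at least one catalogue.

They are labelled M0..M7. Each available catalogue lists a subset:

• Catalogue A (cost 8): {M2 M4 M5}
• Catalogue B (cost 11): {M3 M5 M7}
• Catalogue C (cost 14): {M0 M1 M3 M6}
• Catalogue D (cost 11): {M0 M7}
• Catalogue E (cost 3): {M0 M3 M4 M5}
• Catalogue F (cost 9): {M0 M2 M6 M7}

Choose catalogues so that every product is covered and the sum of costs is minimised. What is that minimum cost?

C, E, F together cover every product (C ∪ E ∪ F = {M0, M1, M2, M3, M4, M5, M6, M7}); total cost 14 + 3 + 9 = 26.
No covering selection has total cost below 26.

26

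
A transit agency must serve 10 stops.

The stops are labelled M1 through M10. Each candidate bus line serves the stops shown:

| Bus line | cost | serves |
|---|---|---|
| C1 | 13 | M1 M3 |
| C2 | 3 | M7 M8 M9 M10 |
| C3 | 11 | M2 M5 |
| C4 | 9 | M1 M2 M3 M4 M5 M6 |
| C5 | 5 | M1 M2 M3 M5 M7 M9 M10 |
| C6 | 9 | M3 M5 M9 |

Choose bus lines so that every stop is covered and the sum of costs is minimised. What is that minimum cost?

12

C2, C4 together cover every stop (C2 ∪ C4 = {M1, M2, M3, M4, M5, M6, M7, M8, M9, M10}); total cost 3 + 9 = 12.
The greedy pick C5, C2, C4 costs 17; no covering selection beats 12.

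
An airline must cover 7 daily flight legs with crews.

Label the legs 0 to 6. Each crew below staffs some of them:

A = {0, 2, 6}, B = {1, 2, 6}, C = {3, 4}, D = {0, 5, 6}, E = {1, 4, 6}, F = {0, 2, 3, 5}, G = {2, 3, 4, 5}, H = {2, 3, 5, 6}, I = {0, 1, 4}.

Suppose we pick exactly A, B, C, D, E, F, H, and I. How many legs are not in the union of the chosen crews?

0

Union of A, B, C, D, E, F, H, I = {0, 1, 2, 3, 4, 5, 6} — that's every leg, so 0 are uncovered.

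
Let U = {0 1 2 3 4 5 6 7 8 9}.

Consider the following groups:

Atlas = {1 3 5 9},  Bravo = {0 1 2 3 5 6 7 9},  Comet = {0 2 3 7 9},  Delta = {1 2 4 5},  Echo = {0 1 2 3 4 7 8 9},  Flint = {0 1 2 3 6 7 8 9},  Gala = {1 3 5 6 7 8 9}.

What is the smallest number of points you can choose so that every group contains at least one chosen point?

2

The 2 points {4, 9} hit every group.
No single point lies in every group, so at least 2 are needed and 2 is optimal.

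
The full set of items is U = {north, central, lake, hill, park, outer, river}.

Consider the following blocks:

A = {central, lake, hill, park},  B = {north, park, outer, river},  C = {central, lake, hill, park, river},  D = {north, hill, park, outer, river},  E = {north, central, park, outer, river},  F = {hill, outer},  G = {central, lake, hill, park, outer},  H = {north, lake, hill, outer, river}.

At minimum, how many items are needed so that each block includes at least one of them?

2

The 2 items {hill, park} hit every block.
No single item lies in every block, so at least 2 are needed and 2 is optimal.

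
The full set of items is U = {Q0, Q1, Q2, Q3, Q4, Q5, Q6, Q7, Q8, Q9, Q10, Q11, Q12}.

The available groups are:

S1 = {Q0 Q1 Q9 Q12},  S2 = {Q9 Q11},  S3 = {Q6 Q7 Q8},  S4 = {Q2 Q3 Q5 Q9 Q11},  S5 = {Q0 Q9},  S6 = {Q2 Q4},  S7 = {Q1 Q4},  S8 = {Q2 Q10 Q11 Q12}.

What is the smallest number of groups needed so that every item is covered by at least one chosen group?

S1, S3, S4, S6, and S8 cover everything between them: the union {Q0, Q1, Q2, Q3, Q4, Q5, Q6, Q7, Q8, Q9, Q10, Q11, Q12} is all of U.
No 4 of the 8 groups cover everything (all 70 combinations miss at least one item), so 5 is optimal.

5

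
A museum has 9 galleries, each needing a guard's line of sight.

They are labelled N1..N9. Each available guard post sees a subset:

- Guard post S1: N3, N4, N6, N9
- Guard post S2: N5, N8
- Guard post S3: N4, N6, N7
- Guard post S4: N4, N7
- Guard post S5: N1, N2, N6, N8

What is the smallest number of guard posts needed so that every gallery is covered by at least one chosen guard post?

S1 and S2 and S4 and S5 together: S1 ∪ S2 ∪ S4 ∪ S5 = {N1, N2, N3, N4, N5, N6, N7, N8, N9} — every gallery is covered.
No 3 of the 5 guard posts cover everything (all 10 combinations miss at least one gallery), so 4 is optimal.

4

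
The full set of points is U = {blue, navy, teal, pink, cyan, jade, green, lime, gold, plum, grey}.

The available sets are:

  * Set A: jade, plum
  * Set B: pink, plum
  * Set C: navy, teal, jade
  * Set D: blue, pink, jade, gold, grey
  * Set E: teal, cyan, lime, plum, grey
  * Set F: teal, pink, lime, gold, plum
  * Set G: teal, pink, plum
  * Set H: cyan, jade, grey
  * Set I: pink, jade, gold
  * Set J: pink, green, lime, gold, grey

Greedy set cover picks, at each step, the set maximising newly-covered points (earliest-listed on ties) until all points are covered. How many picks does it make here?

Greedy: pick D (covers 5 new) → pick E (covers 4 new) → pick C (covers 1 new) → pick J (covers 1 new). Total picks: 4.

4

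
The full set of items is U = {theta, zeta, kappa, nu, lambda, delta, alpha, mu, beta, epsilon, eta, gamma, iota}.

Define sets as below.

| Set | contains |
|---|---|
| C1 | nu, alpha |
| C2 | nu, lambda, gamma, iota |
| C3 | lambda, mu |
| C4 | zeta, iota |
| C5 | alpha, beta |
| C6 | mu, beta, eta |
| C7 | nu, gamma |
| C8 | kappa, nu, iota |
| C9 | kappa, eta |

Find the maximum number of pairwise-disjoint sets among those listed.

5

C3, C4, C5, C7, C9 are pairwise disjoint (C3={lambda,mu}; C4={zeta,iota}; C5={alpha,beta}; C7={nu,gamma}; C9={kappa,eta}).
Every remaining set overlaps one of these, and no 6 of the listed sets are pairwise disjoint, so 5 is the maximum.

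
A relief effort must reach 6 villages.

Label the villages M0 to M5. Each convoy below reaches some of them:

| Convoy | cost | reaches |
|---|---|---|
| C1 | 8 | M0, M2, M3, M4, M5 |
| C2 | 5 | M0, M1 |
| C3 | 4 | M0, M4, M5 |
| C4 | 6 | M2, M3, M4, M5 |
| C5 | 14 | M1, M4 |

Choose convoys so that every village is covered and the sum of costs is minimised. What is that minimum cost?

11

C2, C4 together cover every village (C2 ∪ C4 = {M0, M1, M2, M3, M4, M5}); total cost 5 + 6 = 11.
The greedy pick C3, C4, C2 costs 15; no covering selection beats 11.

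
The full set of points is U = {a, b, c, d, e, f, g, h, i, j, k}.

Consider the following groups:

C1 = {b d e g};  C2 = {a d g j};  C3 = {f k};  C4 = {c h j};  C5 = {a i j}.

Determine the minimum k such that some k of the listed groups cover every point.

4

C1, C3, C4, and C5 cover everything between them: the union {a, b, c, d, e, f, g, h, i, j, k} is all of U.
Only C1 contains b, so C1 is forced; the remaining 7 points need at least 3 more groups (each remaining group adds at most 3) — so at least 4 groups are needed, and 4 is optimal.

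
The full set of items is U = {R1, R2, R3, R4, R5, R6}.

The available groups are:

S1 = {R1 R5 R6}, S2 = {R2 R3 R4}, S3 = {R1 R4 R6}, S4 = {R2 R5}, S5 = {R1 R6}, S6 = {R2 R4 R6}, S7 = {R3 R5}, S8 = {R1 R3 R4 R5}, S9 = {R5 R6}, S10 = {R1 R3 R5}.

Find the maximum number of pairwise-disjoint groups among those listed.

S5, S7 are pairwise disjoint (S5={R1,R6}; S7={R3,R5}).
Every remaining group overlaps one of these, and no 3 of the listed groups are pairwise disjoint, so 2 is the maximum.

2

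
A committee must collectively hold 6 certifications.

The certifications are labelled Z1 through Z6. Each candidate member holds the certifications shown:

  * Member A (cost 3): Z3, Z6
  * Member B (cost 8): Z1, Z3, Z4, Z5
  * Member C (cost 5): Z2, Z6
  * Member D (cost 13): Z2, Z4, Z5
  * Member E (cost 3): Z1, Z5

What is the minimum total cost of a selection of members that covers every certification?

B, C together cover every certification (B ∪ C = {Z1, Z2, Z3, Z4, Z5, Z6}); total cost 8 + 5 = 13.
The greedy pick A, E, C, B costs 19; no covering selection beats 13.

13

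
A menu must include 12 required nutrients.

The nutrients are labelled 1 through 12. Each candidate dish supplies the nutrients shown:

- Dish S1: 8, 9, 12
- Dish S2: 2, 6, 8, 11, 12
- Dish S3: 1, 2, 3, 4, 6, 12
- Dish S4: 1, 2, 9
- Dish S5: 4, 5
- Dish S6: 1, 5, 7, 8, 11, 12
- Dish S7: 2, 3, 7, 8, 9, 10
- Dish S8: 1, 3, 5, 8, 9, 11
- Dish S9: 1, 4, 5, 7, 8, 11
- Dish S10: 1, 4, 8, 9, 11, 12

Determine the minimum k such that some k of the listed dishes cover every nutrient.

S2 and S7 and S9 together: S2 ∪ S7 ∪ S9 = {1, 2, 3, 4, 5, 6, 7, 8, 9, 10, 11, 12} — every nutrient is covered.
Only S7 contains 10, so S7 is forced; the remaining 6 nutrients need at least 2 more dishes (each remaining dish adds at most 4) — so at least 3 dishes are needed, and 3 is optimal.

3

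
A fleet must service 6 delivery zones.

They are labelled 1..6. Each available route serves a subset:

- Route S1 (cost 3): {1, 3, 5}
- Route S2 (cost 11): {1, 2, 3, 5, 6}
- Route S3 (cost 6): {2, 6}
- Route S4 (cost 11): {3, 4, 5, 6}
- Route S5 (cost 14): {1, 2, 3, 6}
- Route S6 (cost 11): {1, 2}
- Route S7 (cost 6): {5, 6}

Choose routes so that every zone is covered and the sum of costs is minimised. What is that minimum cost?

S1, S3, S4 together cover every zone (S1 ∪ S3 ∪ S4 = {1, 2, 3, 4, 5, 6}); total cost 3 + 6 + 11 = 20.
No covering selection has total cost below 20.

20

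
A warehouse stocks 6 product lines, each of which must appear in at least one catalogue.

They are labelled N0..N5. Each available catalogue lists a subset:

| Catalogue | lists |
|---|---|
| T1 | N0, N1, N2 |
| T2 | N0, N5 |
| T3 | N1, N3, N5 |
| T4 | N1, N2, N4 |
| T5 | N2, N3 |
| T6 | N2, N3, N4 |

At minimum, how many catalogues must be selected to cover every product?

3

Take {T1, T3, T4}. Their union is {N0, N1, N2, N3, N4, N5}, which is all 6 products.
No 2 of the 6 catalogues cover everything (all 15 combinations miss at least one product), so 3 is optimal.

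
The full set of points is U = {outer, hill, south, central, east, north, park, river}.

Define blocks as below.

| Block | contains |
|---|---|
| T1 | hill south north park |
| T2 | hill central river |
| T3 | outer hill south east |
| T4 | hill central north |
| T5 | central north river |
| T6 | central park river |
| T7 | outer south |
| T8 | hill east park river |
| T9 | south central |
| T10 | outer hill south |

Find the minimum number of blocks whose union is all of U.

T1, T2, and T3 cover everything between them: the union {outer, hill, south, central, east, north, park, river} is all of U.
No 2 of the 10 blocks cover everything (all 45 combinations miss at least one point), so 3 is optimal.

3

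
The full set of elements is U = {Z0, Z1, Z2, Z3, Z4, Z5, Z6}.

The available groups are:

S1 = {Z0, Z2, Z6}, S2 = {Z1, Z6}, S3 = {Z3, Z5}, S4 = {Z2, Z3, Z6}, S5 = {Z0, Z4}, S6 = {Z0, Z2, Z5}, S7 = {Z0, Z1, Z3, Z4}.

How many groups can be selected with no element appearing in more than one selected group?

3

S2, S3, S5 are pairwise disjoint (S2={Z1,Z6}; S3={Z3,Z5}; S5={Z0,Z4}).
Every remaining group overlaps one of these, and no 4 of the listed groups are pairwise disjoint, so 3 is the maximum.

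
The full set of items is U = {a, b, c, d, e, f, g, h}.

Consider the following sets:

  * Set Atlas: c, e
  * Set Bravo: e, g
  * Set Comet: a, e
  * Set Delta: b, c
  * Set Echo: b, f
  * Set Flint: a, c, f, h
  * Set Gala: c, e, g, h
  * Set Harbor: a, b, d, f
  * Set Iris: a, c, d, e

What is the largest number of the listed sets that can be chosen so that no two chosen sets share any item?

2

Atlas, Echo are pairwise disjoint (Atlas={c,e}; Echo={b,f}).
Every remaining set overlaps one of these, and no 3 of the listed sets are pairwise disjoint, so 2 is the maximum.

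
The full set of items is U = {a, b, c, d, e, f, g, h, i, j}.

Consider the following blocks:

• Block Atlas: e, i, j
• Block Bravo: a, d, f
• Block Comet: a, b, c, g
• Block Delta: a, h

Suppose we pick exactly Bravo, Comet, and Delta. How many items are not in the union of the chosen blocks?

Union of Bravo, Comet, Delta = {a, b, c, d, f, g, h}.
Not covered: e, i, j — 3 items.

3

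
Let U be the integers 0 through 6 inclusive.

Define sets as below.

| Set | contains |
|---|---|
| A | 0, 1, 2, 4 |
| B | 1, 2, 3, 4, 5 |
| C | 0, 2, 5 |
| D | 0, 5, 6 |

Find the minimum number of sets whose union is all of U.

2

B and D together: B ∪ D = {0, 1, 2, 3, 4, 5, 6} — every item is covered.
No single set has all 7 items (the largest, B, has 5), so 2 is optimal.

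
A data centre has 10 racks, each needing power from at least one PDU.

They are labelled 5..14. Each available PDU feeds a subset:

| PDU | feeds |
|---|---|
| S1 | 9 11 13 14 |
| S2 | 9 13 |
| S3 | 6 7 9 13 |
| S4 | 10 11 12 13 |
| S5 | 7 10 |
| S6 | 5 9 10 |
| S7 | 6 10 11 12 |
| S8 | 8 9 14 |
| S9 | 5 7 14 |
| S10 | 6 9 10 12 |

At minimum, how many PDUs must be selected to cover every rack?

Take {S4, S8, S9, S10}. Their union is {5, 6, 7, 8, 9, 10, 11, 12, 13, 14}, which is all 10 racks.
No 3 of the 10 PDUs cover everything (all 120 combinations miss at least one rack), so 4 is optimal.

4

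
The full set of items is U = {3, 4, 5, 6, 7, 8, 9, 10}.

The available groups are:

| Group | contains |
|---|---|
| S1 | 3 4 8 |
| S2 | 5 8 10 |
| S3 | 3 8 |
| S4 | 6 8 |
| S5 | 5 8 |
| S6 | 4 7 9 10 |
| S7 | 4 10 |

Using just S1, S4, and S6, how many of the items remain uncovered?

1

Union of S1, S4, S6 = {3, 4, 6, 7, 8, 9, 10}.
Not covered: 5 — 1 item.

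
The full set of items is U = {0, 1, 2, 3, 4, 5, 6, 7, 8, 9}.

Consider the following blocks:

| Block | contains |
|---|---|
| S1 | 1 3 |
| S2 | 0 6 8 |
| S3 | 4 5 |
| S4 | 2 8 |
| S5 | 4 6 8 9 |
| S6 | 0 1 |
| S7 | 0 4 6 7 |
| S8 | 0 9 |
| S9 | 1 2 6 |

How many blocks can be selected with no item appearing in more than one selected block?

4

S1, S3, S4, S8 are pairwise disjoint (S1={1,3}; S3={4,5}; S4={2,8}; S8={0,9}).
Every remaining block overlaps one of these, and no 5 of the listed blocks are pairwise disjoint, so 4 is the maximum.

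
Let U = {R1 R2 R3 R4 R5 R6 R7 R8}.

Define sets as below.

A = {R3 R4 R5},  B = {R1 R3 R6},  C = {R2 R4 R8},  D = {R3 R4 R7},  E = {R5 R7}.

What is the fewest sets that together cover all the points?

B and C and E together: B ∪ C ∪ E = {R1, R2, R3, R4, R5, R6, R7, R8} — every point is covered.
Each set has at most 3 points, and 2·3 = 6 < 8 — so at least 3 sets are needed, and 3 is optimal.

3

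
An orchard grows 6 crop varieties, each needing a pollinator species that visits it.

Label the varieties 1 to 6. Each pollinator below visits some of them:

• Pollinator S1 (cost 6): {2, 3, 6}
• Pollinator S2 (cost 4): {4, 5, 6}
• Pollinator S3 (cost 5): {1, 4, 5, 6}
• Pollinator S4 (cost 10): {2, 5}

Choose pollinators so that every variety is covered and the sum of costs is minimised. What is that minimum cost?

11

S1, S3 together cover every variety (S1 ∪ S3 = {1, 2, 3, 4, 5, 6}); total cost 6 + 5 = 11.
No covering selection has total cost below 11.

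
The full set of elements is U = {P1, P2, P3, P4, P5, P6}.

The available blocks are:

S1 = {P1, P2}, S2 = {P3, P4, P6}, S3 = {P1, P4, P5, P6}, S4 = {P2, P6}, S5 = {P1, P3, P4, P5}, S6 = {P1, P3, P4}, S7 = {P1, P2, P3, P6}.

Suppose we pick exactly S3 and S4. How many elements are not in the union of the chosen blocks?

1

Union of S3, S4 = {P1, P2, P4, P5, P6}.
Not covered: P3 — 1 element.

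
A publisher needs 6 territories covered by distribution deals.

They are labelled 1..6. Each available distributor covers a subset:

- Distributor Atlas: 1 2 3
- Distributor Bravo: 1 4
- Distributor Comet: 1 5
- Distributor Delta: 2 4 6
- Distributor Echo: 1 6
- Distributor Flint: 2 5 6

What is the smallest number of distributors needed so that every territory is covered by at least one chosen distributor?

Take {Atlas, Delta, Flint}. Their union is {1, 2, 3, 4, 5, 6}, which is all 6 territories.
Only Atlas contains 3, so Atlas is forced; the remaining 3 territories need at least 2 more distributors (each remaining distributor adds at most 2) — so at least 3 distributors are needed, and 3 is optimal.

3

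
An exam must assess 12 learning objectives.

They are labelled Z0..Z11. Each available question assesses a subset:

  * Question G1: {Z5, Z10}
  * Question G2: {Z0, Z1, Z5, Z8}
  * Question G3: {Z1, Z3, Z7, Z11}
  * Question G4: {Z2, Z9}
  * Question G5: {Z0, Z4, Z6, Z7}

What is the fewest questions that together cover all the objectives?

Take {G1, G2, G3, G4, G5}. Their union is {Z0, Z1, Z2, Z3, Z4, Z5, Z6, Z7, Z8, Z9, Z10, Z11}, which is all 12 objectives.
No 4 of the 5 questions cover everything (all 5 combinations miss at least one objective), so 5 is optimal.

5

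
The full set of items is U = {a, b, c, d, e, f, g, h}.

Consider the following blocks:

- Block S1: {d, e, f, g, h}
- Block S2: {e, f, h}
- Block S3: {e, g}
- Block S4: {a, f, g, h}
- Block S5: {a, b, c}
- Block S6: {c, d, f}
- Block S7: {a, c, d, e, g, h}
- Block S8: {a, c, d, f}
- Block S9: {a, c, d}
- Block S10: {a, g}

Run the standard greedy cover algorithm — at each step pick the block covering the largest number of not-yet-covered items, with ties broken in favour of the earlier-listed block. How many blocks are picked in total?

Greedy: pick S7 (covers 6 new) → pick S1 (covers 1 new) → pick S5 (covers 1 new). Total picks: 3.
(The true minimum cover uses only 2 blocks, so greedy is not optimal here.)

3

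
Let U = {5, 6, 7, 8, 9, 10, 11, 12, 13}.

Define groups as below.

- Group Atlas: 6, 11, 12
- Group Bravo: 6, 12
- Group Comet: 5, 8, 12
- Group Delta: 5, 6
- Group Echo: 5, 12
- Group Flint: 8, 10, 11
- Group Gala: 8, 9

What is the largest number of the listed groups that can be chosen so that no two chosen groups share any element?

2

Atlas, Gala are pairwise disjoint (Atlas={6,11,12}; Gala={8,9}).
Every remaining group overlaps one of these, and no 3 of the listed groups are pairwise disjoint, so 2 is the maximum.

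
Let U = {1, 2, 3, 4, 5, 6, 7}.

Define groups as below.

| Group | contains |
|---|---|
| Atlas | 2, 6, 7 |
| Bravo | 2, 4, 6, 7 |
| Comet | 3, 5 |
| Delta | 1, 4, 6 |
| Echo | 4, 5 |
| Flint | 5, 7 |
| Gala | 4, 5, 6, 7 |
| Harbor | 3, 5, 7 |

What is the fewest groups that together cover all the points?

Take {Atlas, Comet, Delta}. Their union is {1, 2, 3, 4, 5, 6, 7}, which is all 7 points.
Only Delta contains 1, so Delta is forced; the remaining 4 points need at least 2 more groups (each remaining group adds at most 3) — so at least 3 groups are needed, and 3 is optimal.

3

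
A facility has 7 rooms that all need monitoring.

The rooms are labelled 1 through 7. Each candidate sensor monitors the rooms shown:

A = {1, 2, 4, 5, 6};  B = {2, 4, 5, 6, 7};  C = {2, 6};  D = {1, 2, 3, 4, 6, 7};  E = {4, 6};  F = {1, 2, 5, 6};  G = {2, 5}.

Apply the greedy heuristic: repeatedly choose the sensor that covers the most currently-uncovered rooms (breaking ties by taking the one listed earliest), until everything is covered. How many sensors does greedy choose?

2

Greedy: pick D (covers 6 new) → pick A (covers 1 new). Total picks: 2.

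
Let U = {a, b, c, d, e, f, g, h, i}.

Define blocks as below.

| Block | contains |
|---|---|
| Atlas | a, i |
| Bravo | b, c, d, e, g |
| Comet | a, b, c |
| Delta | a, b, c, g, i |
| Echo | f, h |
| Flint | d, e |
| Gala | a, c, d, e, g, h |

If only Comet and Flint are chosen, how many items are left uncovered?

Union of Comet, Flint = {a, b, c, d, e}.
Not covered: f, g, h, i — 4 items.

4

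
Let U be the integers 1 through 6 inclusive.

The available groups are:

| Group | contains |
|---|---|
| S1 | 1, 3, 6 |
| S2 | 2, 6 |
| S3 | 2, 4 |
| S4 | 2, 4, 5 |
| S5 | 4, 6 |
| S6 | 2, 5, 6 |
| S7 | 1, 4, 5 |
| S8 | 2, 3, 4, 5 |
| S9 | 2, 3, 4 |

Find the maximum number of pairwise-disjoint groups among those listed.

2

S1, S3 are pairwise disjoint (S1={1,3,6}; S3={2,4}).
Every remaining group overlaps one of these, and no 3 of the listed groups are pairwise disjoint, so 2 is the maximum.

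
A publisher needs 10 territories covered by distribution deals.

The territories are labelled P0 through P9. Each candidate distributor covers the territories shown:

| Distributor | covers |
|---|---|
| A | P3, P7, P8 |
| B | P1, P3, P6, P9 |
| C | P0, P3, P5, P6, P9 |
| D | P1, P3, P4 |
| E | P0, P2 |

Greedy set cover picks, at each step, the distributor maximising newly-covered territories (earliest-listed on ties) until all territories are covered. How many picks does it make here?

Greedy: pick C (covers 5 new) → pick A (covers 2 new) → pick D (covers 2 new) → pick E (covers 1 new). Total picks: 4.

4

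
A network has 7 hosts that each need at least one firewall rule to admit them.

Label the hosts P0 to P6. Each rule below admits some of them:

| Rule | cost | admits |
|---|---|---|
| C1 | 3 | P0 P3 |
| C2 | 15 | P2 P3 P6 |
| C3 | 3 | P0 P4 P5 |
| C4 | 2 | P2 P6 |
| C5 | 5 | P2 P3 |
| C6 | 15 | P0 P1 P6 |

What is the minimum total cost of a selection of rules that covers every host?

23

C3, C5, C6 together cover every host (C3 ∪ C5 ∪ C6 = {P0, P1, P2, P3, P4, P5, P6}); total cost 3 + 5 + 15 = 23.
No covering selection has total cost below 23.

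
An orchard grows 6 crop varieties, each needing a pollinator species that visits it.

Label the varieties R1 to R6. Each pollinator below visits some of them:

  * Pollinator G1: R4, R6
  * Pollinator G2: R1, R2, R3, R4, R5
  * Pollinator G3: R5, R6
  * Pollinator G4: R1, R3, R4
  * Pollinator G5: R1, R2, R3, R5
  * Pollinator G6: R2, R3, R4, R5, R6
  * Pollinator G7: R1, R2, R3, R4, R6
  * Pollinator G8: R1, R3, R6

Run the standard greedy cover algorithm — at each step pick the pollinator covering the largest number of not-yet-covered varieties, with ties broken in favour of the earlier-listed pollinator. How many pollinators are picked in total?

2

Greedy: pick G2 (covers 5 new) → pick G1 (covers 1 new). Total picks: 2.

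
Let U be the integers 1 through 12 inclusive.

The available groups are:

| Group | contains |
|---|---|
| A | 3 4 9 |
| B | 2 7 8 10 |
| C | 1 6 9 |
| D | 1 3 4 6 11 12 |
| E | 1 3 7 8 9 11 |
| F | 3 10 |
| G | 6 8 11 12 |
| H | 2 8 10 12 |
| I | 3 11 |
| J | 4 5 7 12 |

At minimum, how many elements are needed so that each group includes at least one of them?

Take T = {3, 6, 8, 12}. Each listed group contains at least one of these, so T is a hitting set of size 4.
No choice of 3 elements meets every group, so 4 is the minimum.

4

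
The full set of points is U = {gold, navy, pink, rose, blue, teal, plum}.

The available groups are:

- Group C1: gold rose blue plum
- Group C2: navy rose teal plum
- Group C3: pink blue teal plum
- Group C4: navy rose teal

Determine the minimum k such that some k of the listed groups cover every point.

C1, C2, and C3 cover everything between them: the union {gold, navy, pink, rose, blue, teal, plum} is all of U.
Only C1 contains gold, so C1 is forced; the remaining 3 points need at least 2 more groups (each remaining group adds at most 2) — so at least 3 groups are needed, and 3 is optimal.

3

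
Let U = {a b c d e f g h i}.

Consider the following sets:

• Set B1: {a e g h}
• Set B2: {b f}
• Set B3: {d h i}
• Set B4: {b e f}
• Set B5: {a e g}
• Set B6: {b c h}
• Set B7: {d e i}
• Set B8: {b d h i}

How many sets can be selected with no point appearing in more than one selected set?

B2, B3, B5 are pairwise disjoint (B2={b,f}; B3={d,h,i}; B5={a,e,g}).
Every remaining set overlaps one of these, and no 4 of the listed sets are pairwise disjoint, so 3 is the maximum.

3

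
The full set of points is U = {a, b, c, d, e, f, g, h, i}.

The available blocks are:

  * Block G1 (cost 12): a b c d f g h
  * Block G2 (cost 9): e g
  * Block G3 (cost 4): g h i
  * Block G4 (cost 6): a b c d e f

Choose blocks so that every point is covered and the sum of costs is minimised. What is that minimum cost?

10

G3, G4 together cover every point (G3 ∪ G4 = {a, b, c, d, e, f, g, h, i}); total cost 4 + 6 = 10.
No covering selection has total cost below 10.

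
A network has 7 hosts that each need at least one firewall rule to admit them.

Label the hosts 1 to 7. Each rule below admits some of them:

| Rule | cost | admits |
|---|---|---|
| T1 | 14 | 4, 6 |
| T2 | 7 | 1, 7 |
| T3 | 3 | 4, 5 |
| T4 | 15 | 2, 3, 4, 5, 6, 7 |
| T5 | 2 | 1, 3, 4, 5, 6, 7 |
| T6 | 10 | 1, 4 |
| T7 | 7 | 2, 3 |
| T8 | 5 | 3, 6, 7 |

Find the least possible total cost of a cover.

T5, T7 together cover every host (T5 ∪ T7 = {1, 2, 3, 4, 5, 6, 7}); total cost 2 + 7 = 9.
No covering selection has total cost below 9.

9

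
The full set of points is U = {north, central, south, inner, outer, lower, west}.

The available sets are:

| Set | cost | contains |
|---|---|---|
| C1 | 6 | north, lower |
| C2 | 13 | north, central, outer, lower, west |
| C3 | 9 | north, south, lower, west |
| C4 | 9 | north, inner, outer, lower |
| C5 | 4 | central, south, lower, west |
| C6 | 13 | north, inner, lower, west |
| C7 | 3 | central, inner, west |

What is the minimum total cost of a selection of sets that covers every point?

13

C4, C5 together cover every point (C4 ∪ C5 = {north, central, south, inner, outer, lower, west}); total cost 9 + 4 = 13.
No covering selection has total cost below 13.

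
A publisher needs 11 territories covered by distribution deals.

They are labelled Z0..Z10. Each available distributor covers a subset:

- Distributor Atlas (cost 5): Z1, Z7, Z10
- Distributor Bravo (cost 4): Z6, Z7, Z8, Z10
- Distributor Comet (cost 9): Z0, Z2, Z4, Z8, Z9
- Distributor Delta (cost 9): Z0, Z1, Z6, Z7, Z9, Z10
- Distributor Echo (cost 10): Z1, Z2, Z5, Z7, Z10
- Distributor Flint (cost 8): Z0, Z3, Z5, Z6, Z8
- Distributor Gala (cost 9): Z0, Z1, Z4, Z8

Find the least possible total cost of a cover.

22

Atlas, Comet, Flint together cover every territory (Atlas ∪ Comet ∪ Flint = {Z0, Z1, Z2, Z3, Z4, Z5, Z6, Z7, Z8, Z9, Z10}); total cost 5 + 9 + 8 = 22.
The greedy pick Bravo, Comet, Flint, Atlas costs 26; no covering selection beats 22.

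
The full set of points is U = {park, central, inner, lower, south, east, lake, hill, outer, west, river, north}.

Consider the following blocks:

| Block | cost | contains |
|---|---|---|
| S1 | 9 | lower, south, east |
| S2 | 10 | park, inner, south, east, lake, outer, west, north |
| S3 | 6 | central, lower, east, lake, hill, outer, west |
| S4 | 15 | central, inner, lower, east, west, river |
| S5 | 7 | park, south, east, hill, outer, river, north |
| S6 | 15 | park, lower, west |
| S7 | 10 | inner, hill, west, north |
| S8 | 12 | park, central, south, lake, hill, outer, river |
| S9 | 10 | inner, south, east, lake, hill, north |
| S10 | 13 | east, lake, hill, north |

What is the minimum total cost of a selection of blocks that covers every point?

S3, S5, S9 together cover every point (S3 ∪ S5 ∪ S9 = {park, central, inner, lower, south, east, lake, hill, outer, west, river, north}); total cost 6 + 7 + 10 = 23.
No covering selection has total cost below 23.

23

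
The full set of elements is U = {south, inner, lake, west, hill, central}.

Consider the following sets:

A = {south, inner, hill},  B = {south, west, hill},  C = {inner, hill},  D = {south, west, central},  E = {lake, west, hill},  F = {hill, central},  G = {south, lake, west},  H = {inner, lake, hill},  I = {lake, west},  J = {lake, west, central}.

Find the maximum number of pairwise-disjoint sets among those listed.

2

F, I are pairwise disjoint (F={hill,central}; I={lake,west}).
Every remaining set overlaps one of these, and no 3 of the listed sets are pairwise disjoint, so 2 is the maximum.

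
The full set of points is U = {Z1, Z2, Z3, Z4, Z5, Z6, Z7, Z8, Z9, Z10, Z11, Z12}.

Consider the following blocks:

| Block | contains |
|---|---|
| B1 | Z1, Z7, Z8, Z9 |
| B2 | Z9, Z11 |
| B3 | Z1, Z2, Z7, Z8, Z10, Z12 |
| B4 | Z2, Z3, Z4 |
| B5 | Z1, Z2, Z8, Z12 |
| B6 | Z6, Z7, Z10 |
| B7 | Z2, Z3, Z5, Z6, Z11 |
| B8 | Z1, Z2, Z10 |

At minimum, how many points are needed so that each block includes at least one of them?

3

Take H = {Z2, Z7, Z9}. Each listed block contains at least one of these, so H is a hitting set of size 3.
The blocks B2, B4, B6 are pairwise disjoint, so any hitting set needs a separate point for each — at least 3. Hence 3 is optimal.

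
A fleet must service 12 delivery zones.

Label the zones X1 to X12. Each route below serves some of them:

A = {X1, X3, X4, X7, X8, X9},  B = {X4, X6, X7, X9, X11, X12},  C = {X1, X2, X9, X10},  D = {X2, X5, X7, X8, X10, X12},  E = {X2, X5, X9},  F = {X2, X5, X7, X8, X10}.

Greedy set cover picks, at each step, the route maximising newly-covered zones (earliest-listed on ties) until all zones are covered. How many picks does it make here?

3

Greedy: pick A (covers 6 new) → pick D (covers 4 new) → pick B (covers 2 new). Total picks: 3.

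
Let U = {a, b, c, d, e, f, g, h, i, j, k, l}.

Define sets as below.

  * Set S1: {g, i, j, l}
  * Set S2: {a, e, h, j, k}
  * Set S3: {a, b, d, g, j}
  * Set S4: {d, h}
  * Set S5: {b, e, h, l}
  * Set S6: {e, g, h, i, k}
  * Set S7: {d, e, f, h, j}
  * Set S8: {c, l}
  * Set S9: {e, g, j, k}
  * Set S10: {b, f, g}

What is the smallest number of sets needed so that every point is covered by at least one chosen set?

4

Take {S3, S6, S7, S8}. Their union is {a, b, c, d, e, f, g, h, i, j, k, l}, which is all 12 points.
No 3 of the 10 sets cover everything (all 120 combinations miss at least one point), so 4 is optimal.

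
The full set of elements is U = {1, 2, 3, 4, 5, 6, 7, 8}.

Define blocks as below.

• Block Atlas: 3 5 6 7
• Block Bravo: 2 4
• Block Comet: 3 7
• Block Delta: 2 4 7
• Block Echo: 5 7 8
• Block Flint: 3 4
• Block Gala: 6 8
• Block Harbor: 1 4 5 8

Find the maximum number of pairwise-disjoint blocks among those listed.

3

Bravo, Comet, Gala are pairwise disjoint (Bravo={2,4}; Comet={3,7}; Gala={6,8}).
Every remaining block overlaps one of these, and no 4 of the listed blocks are pairwise disjoint, so 3 is the maximum.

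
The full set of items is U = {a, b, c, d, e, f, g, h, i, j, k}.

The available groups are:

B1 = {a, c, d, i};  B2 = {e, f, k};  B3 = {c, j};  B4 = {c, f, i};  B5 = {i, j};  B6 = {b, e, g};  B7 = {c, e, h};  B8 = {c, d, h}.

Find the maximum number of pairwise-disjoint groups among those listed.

3

B2, B5, B8 are pairwise disjoint (B2={e,f,k}; B5={i,j}; B8={c,d,h}).
Every remaining group overlaps one of these, and no 4 of the listed groups are pairwise disjoint, so 3 is the maximum.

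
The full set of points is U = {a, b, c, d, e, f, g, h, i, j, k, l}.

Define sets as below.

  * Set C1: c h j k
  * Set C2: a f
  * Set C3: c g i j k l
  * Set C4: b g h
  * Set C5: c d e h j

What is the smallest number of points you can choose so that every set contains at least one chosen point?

Take T = {a, b, j}. Each listed set contains at least one of these, so T is a hitting set of size 3.
No choice of 2 points meets every set, so 3 is the minimum.

3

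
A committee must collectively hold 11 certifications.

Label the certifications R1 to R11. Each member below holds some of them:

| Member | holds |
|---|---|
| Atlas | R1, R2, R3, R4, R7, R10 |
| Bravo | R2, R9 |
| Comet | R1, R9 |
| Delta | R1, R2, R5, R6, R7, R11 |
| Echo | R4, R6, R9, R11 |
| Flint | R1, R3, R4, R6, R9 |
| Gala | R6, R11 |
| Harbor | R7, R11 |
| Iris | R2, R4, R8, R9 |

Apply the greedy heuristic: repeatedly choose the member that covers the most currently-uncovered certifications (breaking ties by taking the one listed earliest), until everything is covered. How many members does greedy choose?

Greedy: pick Atlas (covers 6 new) → pick Delta (covers 3 new) → pick Iris (covers 2 new). Total picks: 3.

3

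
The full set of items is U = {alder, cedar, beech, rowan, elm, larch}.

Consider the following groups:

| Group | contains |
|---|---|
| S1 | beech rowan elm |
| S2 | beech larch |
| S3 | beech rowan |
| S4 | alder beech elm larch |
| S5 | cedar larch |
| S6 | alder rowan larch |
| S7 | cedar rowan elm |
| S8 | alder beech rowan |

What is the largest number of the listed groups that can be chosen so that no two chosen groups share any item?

S2, S7 are pairwise disjoint (S2={beech,larch}; S7={cedar,rowan,elm}).
Every remaining group overlaps one of these, and no 3 of the listed groups are pairwise disjoint, so 2 is the maximum.

2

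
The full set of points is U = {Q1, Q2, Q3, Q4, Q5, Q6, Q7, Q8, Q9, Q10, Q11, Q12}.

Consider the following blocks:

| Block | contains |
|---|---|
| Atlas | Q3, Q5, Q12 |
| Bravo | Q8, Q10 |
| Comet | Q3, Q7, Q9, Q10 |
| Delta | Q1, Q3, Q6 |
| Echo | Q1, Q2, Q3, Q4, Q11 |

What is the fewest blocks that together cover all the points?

5

Take {Atlas, Bravo, Comet, Delta, Echo}. Their union is {Q1, Q2, Q3, Q4, Q5, Q6, Q7, Q8, Q9, Q10, Q11, Q12}, which is all 12 points.
No 4 of the 5 blocks cover everything (all 5 combinations miss at least one point), so 5 is optimal.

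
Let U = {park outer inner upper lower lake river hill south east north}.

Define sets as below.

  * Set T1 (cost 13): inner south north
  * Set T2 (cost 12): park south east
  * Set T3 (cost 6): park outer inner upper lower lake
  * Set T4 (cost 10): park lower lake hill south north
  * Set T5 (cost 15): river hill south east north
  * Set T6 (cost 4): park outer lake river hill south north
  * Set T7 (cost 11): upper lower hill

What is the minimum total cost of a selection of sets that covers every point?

21

T3, T5 together cover every point (T3 ∪ T5 = {park, outer, inner, upper, lower, lake, river, hill, south, east, north}); total cost 6 + 15 = 21.
The greedy pick T6, T3, T2 costs 22; no covering selection beats 21.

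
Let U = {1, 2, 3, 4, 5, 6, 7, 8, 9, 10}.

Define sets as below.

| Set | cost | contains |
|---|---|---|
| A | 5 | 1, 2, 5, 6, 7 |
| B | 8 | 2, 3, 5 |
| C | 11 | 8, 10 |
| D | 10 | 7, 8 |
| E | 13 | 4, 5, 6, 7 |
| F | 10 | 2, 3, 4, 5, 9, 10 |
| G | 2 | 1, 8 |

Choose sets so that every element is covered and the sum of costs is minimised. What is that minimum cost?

17

A, F, G together cover every element (A ∪ F ∪ G = {1, 2, 3, 4, 5, 6, 7, 8, 9, 10}); total cost 5 + 10 + 2 = 17.
No covering selection has total cost below 17.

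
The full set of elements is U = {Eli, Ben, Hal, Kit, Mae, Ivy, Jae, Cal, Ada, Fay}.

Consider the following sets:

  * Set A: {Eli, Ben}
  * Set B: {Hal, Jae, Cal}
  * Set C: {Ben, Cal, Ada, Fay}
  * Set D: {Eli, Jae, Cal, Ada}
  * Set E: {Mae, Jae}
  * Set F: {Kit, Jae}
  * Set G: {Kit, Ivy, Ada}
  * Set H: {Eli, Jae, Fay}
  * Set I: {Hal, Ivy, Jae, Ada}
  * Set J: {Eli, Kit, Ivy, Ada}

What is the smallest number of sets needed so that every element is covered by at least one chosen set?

B, C, E, and J cover everything between them: the union {Eli, Ben, Hal, Kit, Mae, Ivy, Jae, Cal, Ada, Fay} is all of U.
No 3 of the 10 sets cover everything (all 120 combinations miss at least one element), so 4 is optimal.

4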